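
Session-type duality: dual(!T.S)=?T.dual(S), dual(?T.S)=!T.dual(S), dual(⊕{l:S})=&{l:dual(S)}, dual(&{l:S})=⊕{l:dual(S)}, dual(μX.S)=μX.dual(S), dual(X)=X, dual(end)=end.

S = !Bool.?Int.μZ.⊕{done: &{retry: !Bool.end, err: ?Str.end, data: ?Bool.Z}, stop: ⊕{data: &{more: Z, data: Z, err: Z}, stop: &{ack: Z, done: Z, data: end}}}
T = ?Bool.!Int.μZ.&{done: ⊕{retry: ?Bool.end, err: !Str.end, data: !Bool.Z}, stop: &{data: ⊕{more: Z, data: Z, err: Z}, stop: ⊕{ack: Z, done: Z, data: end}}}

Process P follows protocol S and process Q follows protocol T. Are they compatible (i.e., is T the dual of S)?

!Bool ‖ ?Bool  ok
  ?Int ‖ !Int  ok
    μZ ‖ μZ  ok (μ self-dual)
      ⊕{done,stop} ‖ &{done,stop}  ok label sets agree
        [done]
          &{retry,err,data} ‖ ⊕{retry,err,data}  ok label sets agree
            [retry]
              !Bool ‖ ?Bool  ok
                end ‖ end  ok
            [err]
              ?Str ‖ !Str  ok
                end ‖ end  ok
            [data]
              ?Bool ‖ !Bool  ok
                Z ‖ Z  ok
        [stop]
          ⊕{data,stop} ‖ &{data,stop}  ok label sets agree
            [data]
              &{more,data,err} ‖ ⊕{more,data,err}  ok label sets agree
                [more]
                  Z ‖ Z  ok
                [data]
                  Z ‖ Z  ok
                [err]
                  Z ‖ Z  ok
            [stop]
              &{ack,done,data} ‖ ⊕{ack,done,data}  ok label sets agree
                [ack]
                  Z ‖ Z  ok
                [done]
                  Z ‖ Z  ok
                [data]
                  end ‖ end  ok

YES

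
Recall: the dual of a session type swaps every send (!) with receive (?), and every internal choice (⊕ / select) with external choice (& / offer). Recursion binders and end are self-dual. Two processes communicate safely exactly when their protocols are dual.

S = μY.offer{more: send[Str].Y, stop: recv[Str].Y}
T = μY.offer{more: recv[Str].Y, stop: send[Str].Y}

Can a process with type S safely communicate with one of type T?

NO

μY ‖ μY  ✓ (binder kept)
  offer{more,stop} ‖ offer{more,stop}  ✗ choice polarity not flipped — not dual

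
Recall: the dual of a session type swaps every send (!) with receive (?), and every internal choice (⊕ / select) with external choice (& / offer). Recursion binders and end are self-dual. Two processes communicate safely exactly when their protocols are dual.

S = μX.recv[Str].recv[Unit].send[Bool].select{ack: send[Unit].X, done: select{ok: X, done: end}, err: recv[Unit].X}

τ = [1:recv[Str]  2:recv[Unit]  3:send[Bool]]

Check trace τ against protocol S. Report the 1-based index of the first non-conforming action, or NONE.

@1 recv[Str]  match  cont: recv[Unit].send[Bool].select{ack: send[Unit].μX.…, done: select{ok: μX.…, done: end}, err: recv[Unit].μX.…}
@2 recv[Unit]  match  cont: send[Bool].select{ack: send[Unit].μX.…, done: select{ok: μX.…, done: end}, err: recv[Unit].μX.…}
@3 send[Bool]  match  cont: select{ack: send[Unit].μX.…, done: select{ok: μX.…, done: end}, err: recv[Unit].μX.…}
all 3 steps conform

NONE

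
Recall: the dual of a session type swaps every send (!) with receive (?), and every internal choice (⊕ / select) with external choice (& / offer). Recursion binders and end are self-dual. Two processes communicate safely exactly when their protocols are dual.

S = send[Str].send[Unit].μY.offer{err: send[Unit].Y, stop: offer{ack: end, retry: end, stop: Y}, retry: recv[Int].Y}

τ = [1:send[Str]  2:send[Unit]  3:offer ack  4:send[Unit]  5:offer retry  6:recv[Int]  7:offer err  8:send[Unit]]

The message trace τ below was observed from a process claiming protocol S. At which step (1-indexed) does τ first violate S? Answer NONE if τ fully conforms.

[1] send[Str]  ✓  state: send[Unit].μY.…
[2] send[Unit]  ✓  state: μY.…
[3] got offer ack, protocol expects offer err or offer stop or offer retry  ✗

3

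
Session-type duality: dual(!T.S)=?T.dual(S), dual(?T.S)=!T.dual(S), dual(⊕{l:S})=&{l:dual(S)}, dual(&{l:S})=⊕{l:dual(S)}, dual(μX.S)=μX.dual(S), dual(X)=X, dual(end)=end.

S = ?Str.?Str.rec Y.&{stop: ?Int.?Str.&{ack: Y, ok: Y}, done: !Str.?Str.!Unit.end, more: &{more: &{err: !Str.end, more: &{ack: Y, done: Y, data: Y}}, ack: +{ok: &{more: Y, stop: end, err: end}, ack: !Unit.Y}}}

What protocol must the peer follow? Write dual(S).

!Str.!Str.rec Y.+{stop: !Int.!Str.+{ack: Y, ok: Y}, done: ?Str.!Str.?Unit.end, more: +{more: +{err: ?Str.end, more: +{ack: Y, done: Y, data: Y}}, ack: &{ok: +{more: Y, stop: end, err: end}, ack: ?Unit.Y}}}

?Str → !Str
  ?Str → !Str
    rec Y → rec Y  (rec unchanged)
      &{stop,done,more} → +{stop,done,more}  (&→⊕)
        [stop]
          ?Int → !Int
            ?Str → !Str
              &{ack,ok} → +{ack,ok}  (&→⊕)
                [ack]
                  dual(Y) = Y
                [ok]
                  dual(Y) = Y
        [done]
          !Str → ?Str
            ?Str → !Str
              !Unit → ?Unit
                dual(end) = end
        [more]
          &{more,ack} → +{more,ack}  (&→⊕)
            [more]
              &{err,more} → +{err,more}  (&→⊕)
                [err]
                  !Str → ?Str
                    dual(end) = end
                [more]
                  &{ack,done,data} → +{ack,done,data}  (&→⊕)
                    [ack]
                      dual(Y) = Y
                    [done]
                      dual(Y) = Y
                    [data]
                      dual(Y) = Y
            [ack]
              +{ok,ack} → &{ok,ack}  (⊕→&)
                [ok]
                  &{more,stop,err} → +{more,stop,err}  (&→⊕)
                    [more]
                      dual(Y) = Y
                    [stop]
                      dual(end) = end
                    [err]
                      dual(end) = end
                [ack]
                  !Unit → ?Unit
                    dual(Y) = Y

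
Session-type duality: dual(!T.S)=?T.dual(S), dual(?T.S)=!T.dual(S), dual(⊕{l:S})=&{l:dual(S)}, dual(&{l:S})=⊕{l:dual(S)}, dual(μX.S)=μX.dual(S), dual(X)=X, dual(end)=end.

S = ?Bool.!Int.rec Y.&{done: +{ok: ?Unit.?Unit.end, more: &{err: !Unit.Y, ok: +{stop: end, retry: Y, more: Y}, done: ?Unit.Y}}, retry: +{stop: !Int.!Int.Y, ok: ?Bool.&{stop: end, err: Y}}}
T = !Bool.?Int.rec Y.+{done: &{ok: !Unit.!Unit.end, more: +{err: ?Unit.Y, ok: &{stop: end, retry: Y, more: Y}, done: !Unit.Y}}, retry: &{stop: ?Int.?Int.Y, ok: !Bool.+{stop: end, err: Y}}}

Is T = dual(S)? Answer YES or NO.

YES

?Bool vs !Bool  match
  !Int vs ?Int  match
    rec Y vs rec Y  match (μ self-dual)
      &{done,retry} vs +{done,retry}  match label sets agree
        • done:
          +{ok,more} vs &{ok,more}  match label sets agree
            • ok:
              ?Unit vs !Unit  match
                ?Unit vs !Unit  match
                  end vs end  match
            • more:
              &{err,ok,done} vs +{err,ok,done}  match label sets agree
                • err:
                  !Unit vs ?Unit  match
                    Y vs Y  match
                • ok:
                  +{stop,retry,more} vs &{stop,retry,more}  match label sets agree
                    • stop:
                      end vs end  match
                    • retry:
                      Y vs Y  match
                    • more:
                      Y vs Y  match
                • done:
                  ?Unit vs !Unit  match
                    Y vs Y  match
        • retry:
          +{stop,ok} vs &{stop,ok}  match label sets agree
            • stop:
              !Int vs ?Int  match
                !Int vs ?Int  match
                  Y vs Y  match
            • ok:
              ?Bool vs !Bool  match
                &{stop,err} vs +{stop,err}  match label sets agree
                  • stop:
                    end vs end  match
                  • err:
                    Y vs Y  match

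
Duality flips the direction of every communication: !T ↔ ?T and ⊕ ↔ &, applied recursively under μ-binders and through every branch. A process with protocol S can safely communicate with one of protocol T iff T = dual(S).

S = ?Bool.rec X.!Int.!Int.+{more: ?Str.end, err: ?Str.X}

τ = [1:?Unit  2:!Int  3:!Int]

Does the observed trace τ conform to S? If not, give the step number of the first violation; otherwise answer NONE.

1

@1 got ?Unit, protocol expects ?Bool  ✗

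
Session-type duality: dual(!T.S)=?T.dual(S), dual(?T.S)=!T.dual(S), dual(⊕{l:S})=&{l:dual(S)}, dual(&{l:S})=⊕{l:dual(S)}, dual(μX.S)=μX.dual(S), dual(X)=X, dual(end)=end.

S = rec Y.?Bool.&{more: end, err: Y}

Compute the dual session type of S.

rec Y ↦ rec Y  (binder kept)
  ?Bool ↦ !Bool
    &{more,err} ↦ +{more,err}  (external→internal)
      • more:
        dual(end) = end
      • err:
        dual(Y) = Y

rec Y.!Bool.+{more: end, err: Y}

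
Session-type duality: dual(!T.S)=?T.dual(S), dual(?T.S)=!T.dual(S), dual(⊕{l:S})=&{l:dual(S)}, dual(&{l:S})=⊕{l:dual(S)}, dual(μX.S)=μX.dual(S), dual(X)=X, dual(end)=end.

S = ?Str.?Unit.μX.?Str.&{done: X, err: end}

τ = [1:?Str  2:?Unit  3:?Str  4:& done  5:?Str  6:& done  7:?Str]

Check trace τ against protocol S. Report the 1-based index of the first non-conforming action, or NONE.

NONE

@1 ?Str  ok  now at ?Unit.μX.…
@2 ?Unit  ok  now at μX.…
@3 ?Str  ok  now at &{done: μX.…, err: end}
@4 & done  ok  now at μX.…
@5 ?Str  ok  now at &{done: μX.…, err: end}
@6 & done  ok  now at μX.…
@7 ?Str  ok  now at &{done: μX.…, err: end}
trace exhausted — no violation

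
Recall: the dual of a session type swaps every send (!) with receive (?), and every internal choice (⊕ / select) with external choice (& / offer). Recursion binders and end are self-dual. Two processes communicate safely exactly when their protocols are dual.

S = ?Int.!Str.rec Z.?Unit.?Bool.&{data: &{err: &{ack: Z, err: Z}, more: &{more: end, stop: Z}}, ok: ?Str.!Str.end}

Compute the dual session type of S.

?Int → !Int
  !Str → ?Str
    rec Z → rec Z  (binder kept)
      ?Unit → !Unit
        ?Bool → !Bool
          &{data,ok} → +{data,ok}  (offer→select)
            [data]
              &{err,more} → +{err,more}  (offer→select)
                [err]
                  &{ack,err} → +{ack,err}  (offer→select)
                    [ack]
                      Z self-dual
                    [err]
                      Z self-dual
                [more]
                  &{more,stop} → +{more,stop}  (offer→select)
                    [more]
                      end self-dual
                    [stop]
                      Z self-dual
            [ok]
              ?Str → !Str
                !Str → ?Str
                  end self-dual

!Int.?Str.rec Z.!Unit.!Bool.+{data: +{err: +{ack: Z, err: Z}, more: +{more: end, stop: Z}}, ok: !Str.?Str.end}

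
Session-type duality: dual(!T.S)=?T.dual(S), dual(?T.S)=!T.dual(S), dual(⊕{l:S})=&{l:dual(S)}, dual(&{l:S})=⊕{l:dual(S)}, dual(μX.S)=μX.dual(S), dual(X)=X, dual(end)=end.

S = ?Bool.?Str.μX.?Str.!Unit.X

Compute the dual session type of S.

!Bool.!Str.μX.!Str.?Unit.X

?Bool = !Bool
  ?Str = !Str
    μX = μX  (rec unchanged)
      ?Str = !Str
        !Unit = ?Unit
          X self-dual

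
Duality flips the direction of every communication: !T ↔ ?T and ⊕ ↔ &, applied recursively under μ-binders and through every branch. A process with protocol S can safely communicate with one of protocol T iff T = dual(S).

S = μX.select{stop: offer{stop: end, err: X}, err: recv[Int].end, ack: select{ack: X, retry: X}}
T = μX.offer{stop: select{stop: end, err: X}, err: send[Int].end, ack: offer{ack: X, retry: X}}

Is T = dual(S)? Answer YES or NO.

YES

μX ‖ μX  match (binder kept)
  select{stop,err,ack} ‖ offer{stop,err,ack}  match label sets agree
    case stop:
      offer{stop,err} ‖ select{stop,err}  match label sets agree
        case stop:
          end ‖ end  match
        case err:
          X ‖ X  match
    case err:
      recv[Int] ‖ send[Int]  match
        end ‖ end  match
    case ack:
      select{ack,retry} ‖ offer{ack,retry}  match label sets agree
        case ack:
          X ‖ X  match
        case retry:
          X ‖ X  match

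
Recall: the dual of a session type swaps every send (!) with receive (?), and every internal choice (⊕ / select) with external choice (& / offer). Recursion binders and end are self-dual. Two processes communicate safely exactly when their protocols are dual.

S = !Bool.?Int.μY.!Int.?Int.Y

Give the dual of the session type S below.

?Bool.!Int.μY.?Int.!Int.Y

!Bool = ?Bool
  ?Int = !Int
    μY = μY  (μ self-dual)
      !Int = ?Int
        ?Int = !Int
          dual(Y) = Y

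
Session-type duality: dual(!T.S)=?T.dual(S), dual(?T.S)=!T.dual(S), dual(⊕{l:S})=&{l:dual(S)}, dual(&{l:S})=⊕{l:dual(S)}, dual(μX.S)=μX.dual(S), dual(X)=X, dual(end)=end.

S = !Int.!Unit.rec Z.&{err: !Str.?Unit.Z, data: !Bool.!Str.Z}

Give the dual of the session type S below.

!Int → ?Int
  !Unit → ?Unit
    rec Z → rec Z  (rec unchanged)
      &{err,data} → +{err,data}  (&→⊕)
        • err:
          !Str → ?Str
            ?Unit → !Unit
              dual(Z) = Z
        • data:
          !Bool → ?Bool
            !Str → ?Str
              dual(Z) = Z

?Int.?Unit.rec Z.+{err: ?Str.!Unit.Z, data: ?Bool.?Str.Z}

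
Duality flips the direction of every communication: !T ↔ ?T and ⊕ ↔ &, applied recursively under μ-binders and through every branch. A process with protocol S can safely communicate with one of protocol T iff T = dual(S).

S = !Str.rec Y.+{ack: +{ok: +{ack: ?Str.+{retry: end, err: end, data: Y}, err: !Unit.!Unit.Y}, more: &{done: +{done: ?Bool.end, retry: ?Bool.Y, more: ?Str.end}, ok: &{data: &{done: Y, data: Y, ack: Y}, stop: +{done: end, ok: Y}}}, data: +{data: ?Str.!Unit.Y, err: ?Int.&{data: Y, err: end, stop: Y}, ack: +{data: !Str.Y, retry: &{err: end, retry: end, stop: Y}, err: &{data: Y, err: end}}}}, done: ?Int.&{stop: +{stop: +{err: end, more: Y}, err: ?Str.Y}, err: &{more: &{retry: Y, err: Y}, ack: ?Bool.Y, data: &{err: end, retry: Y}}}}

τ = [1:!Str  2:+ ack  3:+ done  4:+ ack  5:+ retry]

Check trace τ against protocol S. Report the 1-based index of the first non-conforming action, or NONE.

3

[1] !Str  ✓  now at rec Y.…
[2] + ack  ✓  now at +{ok: +{ack: ?Str.+{retry: end, err: end, data: rec Y.…}, err: !Unit.!Unit.rec Y.…}, more: &{done: +{done: ?Bool.end, retry: ?Bool.rec Y.…, more: ?Str.end}, ok: &{data: &{done: rec Y.…, data: rec Y.…, ack: rec Y.…}, stop: +{done: end, ok: rec Y.…}}}, data: +{data: ?Str.!Unit.rec Y.…, err: ?Int.&{data: rec Y.…, err: end, stop: rec Y.…}, ack: +{data: !Str.rec Y.…, retry: &{err: end, retry: end, stop: rec Y.…}, err: &{data: rec Y.…, err: end}}}}
[3] got + done, protocol expects + ok or + more or + data  ✗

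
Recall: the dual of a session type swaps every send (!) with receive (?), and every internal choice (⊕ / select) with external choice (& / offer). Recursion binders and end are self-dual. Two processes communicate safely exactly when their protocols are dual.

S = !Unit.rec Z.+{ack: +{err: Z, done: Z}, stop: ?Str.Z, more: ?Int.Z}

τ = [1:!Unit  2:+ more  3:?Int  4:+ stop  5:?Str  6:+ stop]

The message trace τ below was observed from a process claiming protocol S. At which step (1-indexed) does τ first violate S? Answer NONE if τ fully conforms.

NONE

[1] !Unit  ✓  now at rec Z.…
[2] + more  ✓  now at ?Int.rec Z.…
[3] ?Int  ✓  now at rec Z.…
[4] + stop  ✓  now at ?Str.rec Z.…
[5] ?Str  ✓  now at rec Z.…
[6] + stop  ✓  now at ?Str.rec Z.…
all 6 steps conform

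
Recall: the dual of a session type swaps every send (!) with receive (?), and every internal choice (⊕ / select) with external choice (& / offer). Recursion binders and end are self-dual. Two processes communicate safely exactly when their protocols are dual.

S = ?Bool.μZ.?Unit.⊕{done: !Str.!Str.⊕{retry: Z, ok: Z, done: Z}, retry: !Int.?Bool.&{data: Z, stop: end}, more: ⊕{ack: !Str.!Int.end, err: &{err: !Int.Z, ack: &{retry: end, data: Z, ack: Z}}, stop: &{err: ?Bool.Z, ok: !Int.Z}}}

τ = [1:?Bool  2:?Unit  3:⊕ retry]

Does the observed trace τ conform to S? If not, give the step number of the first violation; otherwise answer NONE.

NONE

[1] ?Bool  match  now at μZ.…
[2] ?Unit  match  now at ⊕{done: !Str.!Str.⊕{retry: μZ.…, ok: μZ.…, done: μZ.…}, retry: !Int.?Bool.&{data: μZ.…, stop: end}, more: ⊕{ack: !Str.!Int.end, err: &{err: !Int.μZ.…, ack: &{retry: end, data: μZ.…, ack: μZ.…}}, stop: &{err: ?Bool.μZ.…, ok: !Int.μZ.…}}}
[3] ⊕ retry  match  now at !Int.?Bool.&{data: μZ.…, stop: end}
trace exhausted — no violation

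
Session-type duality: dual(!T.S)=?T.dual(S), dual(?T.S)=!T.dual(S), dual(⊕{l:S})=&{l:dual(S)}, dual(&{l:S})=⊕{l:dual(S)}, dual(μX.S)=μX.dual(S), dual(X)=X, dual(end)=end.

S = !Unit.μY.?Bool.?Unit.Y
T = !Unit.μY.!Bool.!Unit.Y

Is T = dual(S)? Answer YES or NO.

!Unit ‖ !Unit  ✗ same direction on both sides — not dual

NO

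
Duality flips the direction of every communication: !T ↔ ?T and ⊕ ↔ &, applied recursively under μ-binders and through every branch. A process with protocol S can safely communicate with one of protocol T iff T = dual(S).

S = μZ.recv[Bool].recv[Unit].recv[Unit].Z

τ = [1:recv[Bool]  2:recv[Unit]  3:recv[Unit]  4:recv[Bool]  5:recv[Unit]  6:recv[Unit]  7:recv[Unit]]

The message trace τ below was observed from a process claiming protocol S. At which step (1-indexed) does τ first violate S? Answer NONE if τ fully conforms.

7

step 1: recv[Bool]  ✓  state: recv[Unit].recv[Unit].μZ.…
step 2: recv[Unit]  ✓  state: recv[Unit].μZ.…
step 3: recv[Unit]  ✓  state: μZ.…
step 4: recv[Bool]  ✓  state: recv[Unit].recv[Unit].μZ.…
step 5: recv[Unit]  ✓  state: recv[Unit].μZ.…
step 6: recv[Unit]  ✓  state: μZ.…
step 7: got recv[Unit], protocol expects recv[Bool]  ✗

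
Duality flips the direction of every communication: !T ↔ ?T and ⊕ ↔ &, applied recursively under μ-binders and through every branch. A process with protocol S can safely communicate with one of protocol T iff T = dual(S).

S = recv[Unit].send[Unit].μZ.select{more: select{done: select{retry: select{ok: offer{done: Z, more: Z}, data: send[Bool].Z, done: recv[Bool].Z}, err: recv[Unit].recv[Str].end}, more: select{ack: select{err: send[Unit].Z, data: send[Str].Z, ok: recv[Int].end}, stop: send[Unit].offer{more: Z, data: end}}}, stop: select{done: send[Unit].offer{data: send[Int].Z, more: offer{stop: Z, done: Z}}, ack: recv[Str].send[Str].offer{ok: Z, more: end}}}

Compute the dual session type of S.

send[Unit].recv[Unit].μZ.offer{more: offer{done: offer{retry: offer{ok: select{done: Z, more: Z}, data: recv[Bool].Z, done: send[Bool].Z}, err: send[Unit].send[Str].end}, more: offer{ack: offer{err: recv[Unit].Z, data: recv[Str].Z, ok: send[Int].end}, stop: recv[Unit].select{more: Z, data: end}}}, stop: offer{done: recv[Unit].select{data: recv[Int].Z, more: select{stop: Z, done: Z}}, ack: send[Str].recv[Str].select{ok: Z, more: end}}}

recv[Unit] → send[Unit]
  send[Unit] → recv[Unit]
    μZ → μZ  (rec unchanged)
      select{more,stop} → offer{more,stop}  (⊕→&)
        [more]
          select{done,more} → offer{done,more}  (⊕→&)
            [done]
              select{retry,err} → offer{retry,err}  (⊕→&)
                [retry]
                  select{ok,data,done} → offer{ok,data,done}  (⊕→&)
                    [ok]
                      offer{done,more} → select{done,more}  (&→⊕)
                        [done]
                          dual(Z) = Z
                        [more]
                          dual(Z) = Z
                    [data]
                      send[Bool] → recv[Bool]
                        dual(Z) = Z
                    [done]
                      recv[Bool] → send[Bool]
                        dual(Z) = Z
                [err]
                  recv[Unit] → send[Unit]
                    recv[Str] → send[Str]
                      dual(end) = end
            [more]
              select{ack,stop} → offer{ack,stop}  (⊕→&)
                [ack]
                  select{err,data,ok} → offer{err,data,ok}  (⊕→&)
                    [err]
                      send[Unit] → recv[Unit]
                        dual(Z) = Z
                    [data]
                      send[Str] → recv[Str]
                        dual(Z) = Z
                    [ok]
                      recv[Int] → send[Int]
                        dual(end) = end
                [stop]
                  send[Unit] → recv[Unit]
                    offer{more,data} → select{more,data}  (&→⊕)
                      [more]
                        dual(Z) = Z
                      [data]
                        dual(end) = end
        [stop]
          select{done,ack} → offer{done,ack}  (⊕→&)
            [done]
              send[Unit] → recv[Unit]
                offer{data,more} → select{data,more}  (&→⊕)
                  [data]
                    send[Int] → recv[Int]
                      dual(Z) = Z
                  [more]
                    offer{stop,done} → select{stop,done}  (&→⊕)
                      [stop]
                        dual(Z) = Z
                      [done]
                        dual(Z) = Z
            [ack]
              recv[Str] → send[Str]
                send[Str] → recv[Str]
                  offer{ok,more} → select{ok,more}  (&→⊕)
                    [ok]
                      dual(Z) = Z
                    [more]
                      dual(end) = end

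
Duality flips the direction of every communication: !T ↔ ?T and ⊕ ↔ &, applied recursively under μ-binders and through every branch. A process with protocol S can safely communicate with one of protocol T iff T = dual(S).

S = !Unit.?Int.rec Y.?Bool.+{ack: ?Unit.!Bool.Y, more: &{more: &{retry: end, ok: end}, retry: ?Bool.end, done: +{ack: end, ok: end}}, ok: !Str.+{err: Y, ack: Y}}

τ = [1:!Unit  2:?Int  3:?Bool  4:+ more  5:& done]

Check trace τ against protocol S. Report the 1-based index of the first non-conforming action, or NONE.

NONE

@1 !Unit  match  cont: ?Int.rec Y.…
@2 ?Int  match  cont: rec Y.…
@3 ?Bool  match  cont: +{ack: ?Unit.!Bool.rec Y.…, more: &{more: &{retry: end, ok: end}, retry: ?Bool.end, done: +{ack: end, ok: end}}, ok: !Str.+{err: rec Y.…, ack: rec Y.…}}
@4 + more  match  cont: &{more: &{retry: end, ok: end}, retry: ?Bool.end, done: +{ack: end, ok: end}}
@5 & done  match  cont: +{ack: end, ok: end}
all 5 steps conform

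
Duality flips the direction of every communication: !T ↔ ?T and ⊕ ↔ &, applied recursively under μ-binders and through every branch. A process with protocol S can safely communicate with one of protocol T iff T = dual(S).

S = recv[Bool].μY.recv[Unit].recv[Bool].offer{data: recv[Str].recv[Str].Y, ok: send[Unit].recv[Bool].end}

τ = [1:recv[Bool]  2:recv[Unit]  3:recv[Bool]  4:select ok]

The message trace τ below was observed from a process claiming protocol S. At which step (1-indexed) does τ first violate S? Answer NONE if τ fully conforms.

step 1: recv[Bool]  match  state: μY.…
step 2: recv[Unit]  match  state: recv[Bool].offer{data: recv[Str].recv[Str].μY.…, ok: send[Unit].recv[Bool].end}
step 3: recv[Bool]  match  state: offer{data: recv[Str].recv[Str].μY.…, ok: send[Unit].recv[Bool].end}
step 4: got select ok, protocol expects offer data or offer ok  ✗

4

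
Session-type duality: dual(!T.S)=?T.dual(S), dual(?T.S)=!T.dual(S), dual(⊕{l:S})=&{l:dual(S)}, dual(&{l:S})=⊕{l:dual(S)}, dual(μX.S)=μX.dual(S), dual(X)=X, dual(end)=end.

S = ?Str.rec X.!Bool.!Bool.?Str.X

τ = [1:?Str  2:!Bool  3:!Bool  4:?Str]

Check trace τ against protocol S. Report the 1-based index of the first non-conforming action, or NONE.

NONE

step 1: ?Str  ok  residual = rec X.…
step 2: !Bool  ok  residual = !Bool.?Str.rec X.…
step 3: !Bool  ok  residual = ?Str.rec X.…
step 4: ?Str  ok  residual = rec X.…
all 4 steps conform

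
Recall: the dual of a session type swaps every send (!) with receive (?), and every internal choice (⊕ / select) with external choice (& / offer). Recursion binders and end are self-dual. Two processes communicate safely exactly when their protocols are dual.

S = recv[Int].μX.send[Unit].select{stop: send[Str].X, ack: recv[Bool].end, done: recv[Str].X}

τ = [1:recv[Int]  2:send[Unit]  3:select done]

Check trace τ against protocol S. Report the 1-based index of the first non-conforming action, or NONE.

step 1: recv[Int]  ok  residual = μX.…
step 2: send[Unit]  ok  residual = select{stop: send[Str].μX.…, ack: recv[Bool].end, done: recv[Str].μX.…}
step 3: select done  ok  residual = recv[Str].μX.…
all 3 steps conform

NONE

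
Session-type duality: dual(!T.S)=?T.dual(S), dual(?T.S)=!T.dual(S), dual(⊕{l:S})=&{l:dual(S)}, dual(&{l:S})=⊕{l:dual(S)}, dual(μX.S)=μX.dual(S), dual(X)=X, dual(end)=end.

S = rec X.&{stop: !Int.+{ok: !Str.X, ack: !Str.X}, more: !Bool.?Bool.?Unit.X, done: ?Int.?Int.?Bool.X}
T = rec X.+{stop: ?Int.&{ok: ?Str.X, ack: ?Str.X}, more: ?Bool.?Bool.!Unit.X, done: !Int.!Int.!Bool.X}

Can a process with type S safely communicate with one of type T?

NO

rec X vs rec X  match (rec unchanged)
  &{stop,more,done} vs +{stop,more,done}  match label sets agree
    • stop:
      !Int vs ?Int  match
        +{ok,ack} vs &{ok,ack}  match label sets agree
          • ok:
            !Str vs ?Str  match
              X vs X  match
          • ack:
            !Str vs ?Str  match
              X vs X  match
    • more:
      !Bool vs ?Bool  match
        ?Bool vs ?Bool  ✗ same direction on both sides — not dual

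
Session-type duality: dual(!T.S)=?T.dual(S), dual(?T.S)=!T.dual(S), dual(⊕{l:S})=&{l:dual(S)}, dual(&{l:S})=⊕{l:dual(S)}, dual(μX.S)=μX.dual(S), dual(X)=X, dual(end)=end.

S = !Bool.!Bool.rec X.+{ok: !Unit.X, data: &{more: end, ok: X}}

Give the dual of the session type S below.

!Bool = ?Bool
  !Bool = ?Bool
    rec X = rec X  (μ self-dual)
      +{ok,data} = &{ok,data}  (⊕→&)
        case ok:
          !Unit = ?Unit
            X ↦ X
        case data:
          &{more,ok} = +{more,ok}  (external→internal)
            case more:
              end ↦ end
            case ok:
              X ↦ X

?Bool.?Bool.rec X.&{ok: ?Unit.X, data: +{more: end, ok: X}}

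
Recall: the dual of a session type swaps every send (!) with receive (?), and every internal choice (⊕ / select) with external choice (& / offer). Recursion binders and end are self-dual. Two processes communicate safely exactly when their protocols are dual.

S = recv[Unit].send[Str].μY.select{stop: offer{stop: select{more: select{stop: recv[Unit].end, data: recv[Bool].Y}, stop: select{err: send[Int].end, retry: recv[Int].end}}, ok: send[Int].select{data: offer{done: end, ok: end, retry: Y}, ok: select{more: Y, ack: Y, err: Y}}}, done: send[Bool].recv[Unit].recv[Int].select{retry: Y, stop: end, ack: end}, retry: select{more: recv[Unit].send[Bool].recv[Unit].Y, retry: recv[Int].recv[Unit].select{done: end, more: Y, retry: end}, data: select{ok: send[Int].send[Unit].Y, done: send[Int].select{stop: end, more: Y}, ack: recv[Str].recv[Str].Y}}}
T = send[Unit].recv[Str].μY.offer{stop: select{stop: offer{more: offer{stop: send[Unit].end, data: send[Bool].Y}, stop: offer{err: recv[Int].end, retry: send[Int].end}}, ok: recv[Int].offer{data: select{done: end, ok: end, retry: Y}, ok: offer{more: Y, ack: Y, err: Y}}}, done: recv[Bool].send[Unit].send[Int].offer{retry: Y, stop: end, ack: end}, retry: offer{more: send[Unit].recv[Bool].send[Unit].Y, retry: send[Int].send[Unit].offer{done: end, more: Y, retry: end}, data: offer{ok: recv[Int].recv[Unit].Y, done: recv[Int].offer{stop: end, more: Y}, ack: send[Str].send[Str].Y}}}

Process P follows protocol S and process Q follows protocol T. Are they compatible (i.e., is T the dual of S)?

recv[Unit] vs send[Unit]  ✓
  send[Str] vs recv[Str]  ✓
    μY vs μY  ✓ (rec unchanged)
      select{stop,done,retry} vs offer{stop,done,retry}  ✓ labels match
        • stop:
          offer{stop,ok} vs select{stop,ok}  ✓ labels match
            • stop:
              select{more,stop} vs offer{more,stop}  ✓ labels match
                • more:
                  select{stop,data} vs offer{stop,data}  ✓ labels match
                    • stop:
                      recv[Unit] vs send[Unit]  ✓
                        end vs end  ✓
                    • data:
                      recv[Bool] vs send[Bool]  ✓
                        Y vs Y  ✓
                • stop:
                  select{err,retry} vs offer{err,retry}  ✓ labels match
                    • err:
                      send[Int] vs recv[Int]  ✓
                        end vs end  ✓
                    • retry:
                      recv[Int] vs send[Int]  ✓
                        end vs end  ✓
            • ok:
              send[Int] vs recv[Int]  ✓
                select{data,ok} vs offer{data,ok}  ✓ labels match
                  • data:
                    offer{done,ok,retry} vs select{done,ok,retry}  ✓ labels match
                      • done:
                        end vs end  ✓
                      • ok:
                        end vs end  ✓
                      • retry:
                        Y vs Y  ✓
                  • ok:
                    select{more,ack,err} vs offer{more,ack,err}  ✓ labels match
                      • more:
                        Y vs Y  ✓
                      • ack:
                        Y vs Y  ✓
                      • err:
                        Y vs Y  ✓
        • done:
          send[Bool] vs recv[Bool]  ✓
            recv[Unit] vs send[Unit]  ✓
              recv[Int] vs send[Int]  ✓
                select{retry,stop,ack} vs offer{retry,stop,ack}  ✓ labels match
                  • retry:
                    Y vs Y  ✓
                  • stop:
                    end vs end  ✓
                  • ack:
                    end vs end  ✓
        • retry:
          select{more,retry,data} vs offer{more,retry,data}  ✓ labels match
            • more:
              recv[Unit] vs send[Unit]  ✓
                send[Bool] vs recv[Bool]  ✓
                  recv[Unit] vs send[Unit]  ✓
                    Y vs Y  ✓
            • retry:
              recv[Int] vs send[Int]  ✓
                recv[Unit] vs send[Unit]  ✓
                  select{done,more,retry} vs offer{done,more,retry}  ✓ labels match
                    • done:
                      end vs end  ✓
                    • more:
                      Y vs Y  ✓
                    • retry:
                      end vs end  ✓
            • data:
              select{ok,done,ack} vs offer{ok,done,ack}  ✓ labels match
                • ok:
                  send[Int] vs recv[Int]  ✓
                    send[Unit] vs recv[Unit]  ✓
                      Y vs Y  ✓
                • done:
                  send[Int] vs recv[Int]  ✓
                    select{stop,more} vs offer{stop,more}  ✓ labels match
                      • stop:
                        end vs end  ✓
                      • more:
                        Y vs Y  ✓
                • ack:
                  recv[Str] vs send[Str]  ✓
                    recv[Str] vs send[Str]  ✓
                      Y vs Y  ✓

YES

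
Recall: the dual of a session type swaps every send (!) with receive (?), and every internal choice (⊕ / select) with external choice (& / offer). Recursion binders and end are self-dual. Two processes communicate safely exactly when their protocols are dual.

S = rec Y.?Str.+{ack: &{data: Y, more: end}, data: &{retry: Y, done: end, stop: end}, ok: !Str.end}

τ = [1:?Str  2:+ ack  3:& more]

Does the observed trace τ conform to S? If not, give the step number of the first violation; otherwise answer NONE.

NONE

@1 ?Str  ✓  now at +{ack: &{data: rec Y.…, more: end}, data: &{retry: rec Y.…, done: end, stop: end}, ok: !Str.end}
@2 + ack  ✓  now at &{data: rec Y.…, more: end}
@3 & more  ✓  now at end
trace exhausted — no violation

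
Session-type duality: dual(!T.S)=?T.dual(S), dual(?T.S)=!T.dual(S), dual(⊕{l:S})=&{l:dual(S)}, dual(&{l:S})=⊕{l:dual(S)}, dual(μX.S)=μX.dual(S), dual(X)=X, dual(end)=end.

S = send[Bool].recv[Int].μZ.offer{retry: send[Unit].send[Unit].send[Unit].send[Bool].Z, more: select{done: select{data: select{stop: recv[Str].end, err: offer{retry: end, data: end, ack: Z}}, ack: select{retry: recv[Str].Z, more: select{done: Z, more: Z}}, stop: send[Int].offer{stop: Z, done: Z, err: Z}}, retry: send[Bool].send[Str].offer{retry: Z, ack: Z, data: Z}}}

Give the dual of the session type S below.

send[Bool] ↦ recv[Bool]
  recv[Int] ↦ send[Int]
    μZ ↦ μZ  (binder kept)
      offer{retry,more} ↦ select{retry,more}  (external→internal)
        [retry]
          send[Unit] ↦ recv[Unit]
            send[Unit] ↦ recv[Unit]
              send[Unit] ↦ recv[Unit]
                send[Bool] ↦ recv[Bool]
                  dual(Z) = Z
        [more]
          select{done,retry} ↦ offer{done,retry}  (⊕→&)
            [done]
              select{data,ack,stop} ↦ offer{data,ack,stop}  (⊕→&)
                [data]
                  select{stop,err} ↦ offer{stop,err}  (⊕→&)
                    [stop]
                      recv[Str] ↦ send[Str]
                        dual(end) = end
                    [err]
                      offer{retry,data,ack} ↦ select{retry,data,ack}  (external→internal)
                        [retry]
                          dual(end) = end
                        [data]
                          dual(end) = end
                        [ack]
                          dual(Z) = Z
                [ack]
                  select{retry,more} ↦ offer{retry,more}  (⊕→&)
                    [retry]
                      recv[Str] ↦ send[Str]
                        dual(Z) = Z
                    [more]
                      select{done,more} ↦ offer{done,more}  (⊕→&)
                        [done]
                          dual(Z) = Z
                        [more]
                          dual(Z) = Z
                [stop]
                  send[Int] ↦ recv[Int]
                    offer{stop,done,err} ↦ select{stop,done,err}  (external→internal)
                      [stop]
                        dual(Z) = Z
                      [done]
                        dual(Z) = Z
                      [err]
                        dual(Z) = Z
            [retry]
              send[Bool] ↦ recv[Bool]
                send[Str] ↦ recv[Str]
                  offer{retry,ack,data} ↦ select{retry,ack,data}  (external→internal)
                    [retry]
                      dual(Z) = Z
                    [ack]
                      dual(Z) = Z
                    [data]
                      dual(Z) = Z

recv[Bool].send[Int].μZ.select{retry: recv[Unit].recv[Unit].recv[Unit].recv[Bool].Z, more: offer{done: offer{data: offer{stop: send[Str].end, err: select{retry: end, data: end, ack: Z}}, ack: offer{retry: send[Str].Z, more: offer{done: Z, more: Z}}, stop: recv[Int].select{stop: Z, done: Z, err: Z}}, retry: recv[Bool].recv[Str].select{retry: Z, ack: Z, data: Z}}}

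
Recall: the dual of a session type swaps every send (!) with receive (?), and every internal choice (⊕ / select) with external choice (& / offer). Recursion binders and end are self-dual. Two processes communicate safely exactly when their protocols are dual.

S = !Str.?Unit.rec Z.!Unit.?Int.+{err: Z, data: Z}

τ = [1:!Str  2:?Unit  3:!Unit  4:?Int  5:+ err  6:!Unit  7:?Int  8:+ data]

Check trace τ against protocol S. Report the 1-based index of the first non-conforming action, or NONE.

[1] !Str  ✓  state: ?Unit.rec Z.…
[2] ?Unit  ✓  state: rec Z.…
[3] !Unit  ✓  state: ?Int.+{err: rec Z.…, data: rec Z.…}
[4] ?Int  ✓  state: +{err: rec Z.…, data: rec Z.…}
[5] + err  ✓  state: rec Z.…
[6] !Unit  ✓  state: ?Int.+{err: rec Z.…, data: rec Z.…}
[7] ?Int  ✓  state: +{err: rec Z.…, data: rec Z.…}
[8] + data  ✓  state: rec Z.…
all 8 steps conform

NONE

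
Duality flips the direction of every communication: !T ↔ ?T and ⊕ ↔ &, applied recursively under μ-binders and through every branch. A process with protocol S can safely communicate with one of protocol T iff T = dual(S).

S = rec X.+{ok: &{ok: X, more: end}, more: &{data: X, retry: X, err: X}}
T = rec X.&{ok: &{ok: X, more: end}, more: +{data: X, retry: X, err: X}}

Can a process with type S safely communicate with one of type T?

rec X ‖ rec X  ok (μ self-dual)
  +{ok,more} ‖ &{ok,more}  ok same labels
    [ok]
      &{ok,more} ‖ &{ok,more}  ✗ choice polarity not flipped — not dual

NO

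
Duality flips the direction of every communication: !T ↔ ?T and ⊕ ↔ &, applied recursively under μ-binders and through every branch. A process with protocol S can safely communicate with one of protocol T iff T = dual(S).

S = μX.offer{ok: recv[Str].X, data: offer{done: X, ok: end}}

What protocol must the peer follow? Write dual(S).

μX.select{ok: send[Str].X, data: select{done: X, ok: end}}

μX ↦ μX  (rec unchanged)
  offer{ok,data} ↦ select{ok,data}  (offer→select)
    • ok:
      recv[Str] ↦ send[Str]
        X self-dual
    • data:
      offer{done,ok} ↦ select{done,ok}  (offer→select)
        • done:
          X self-dual
        • ok:
          end self-dual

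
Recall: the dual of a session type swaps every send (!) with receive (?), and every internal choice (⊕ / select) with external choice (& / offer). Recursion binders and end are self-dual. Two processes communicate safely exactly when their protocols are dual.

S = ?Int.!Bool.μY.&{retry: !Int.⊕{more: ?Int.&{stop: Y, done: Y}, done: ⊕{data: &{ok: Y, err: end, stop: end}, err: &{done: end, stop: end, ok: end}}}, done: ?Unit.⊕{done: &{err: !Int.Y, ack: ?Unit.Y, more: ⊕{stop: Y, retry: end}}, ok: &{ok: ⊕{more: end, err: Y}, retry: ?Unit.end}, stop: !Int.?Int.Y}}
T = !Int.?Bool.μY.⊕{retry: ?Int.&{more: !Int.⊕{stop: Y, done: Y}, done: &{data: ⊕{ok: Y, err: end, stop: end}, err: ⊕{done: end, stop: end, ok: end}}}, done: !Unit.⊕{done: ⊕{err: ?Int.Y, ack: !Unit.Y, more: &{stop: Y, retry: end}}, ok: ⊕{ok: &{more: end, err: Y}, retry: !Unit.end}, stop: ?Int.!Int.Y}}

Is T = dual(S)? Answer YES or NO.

?Int vs !Int  match
  !Bool vs ?Bool  match
    μY vs μY  match (μ self-dual)
      &{retry,done} vs ⊕{retry,done}  match labels match
        case retry:
          !Int vs ?Int  match
            ⊕{more,done} vs &{more,done}  match labels match
              case more:
                ?Int vs !Int  match
                  &{stop,done} vs ⊕{stop,done}  match labels match
                    case stop:
                      Y vs Y  match
                    case done:
                      Y vs Y  match
              case done:
                ⊕{data,err} vs &{data,err}  match labels match
                  case data:
                    &{ok,err,stop} vs ⊕{ok,err,stop}  match labels match
                      case ok:
                        Y vs Y  match
                      case err:
                        end vs end  match
                      case stop:
                        end vs end  match
                  case err:
                    &{done,stop,ok} vs ⊕{done,stop,ok}  match labels match
                      case done:
                        end vs end  match
                      case stop:
                        end vs end  match
                      case ok:
                        end vs end  match
        case done:
          ?Unit vs !Unit  match
            ⊕{done,ok,stop} vs ⊕{done,ok,stop}  ✗ choice polarity not flipped — not dual

NO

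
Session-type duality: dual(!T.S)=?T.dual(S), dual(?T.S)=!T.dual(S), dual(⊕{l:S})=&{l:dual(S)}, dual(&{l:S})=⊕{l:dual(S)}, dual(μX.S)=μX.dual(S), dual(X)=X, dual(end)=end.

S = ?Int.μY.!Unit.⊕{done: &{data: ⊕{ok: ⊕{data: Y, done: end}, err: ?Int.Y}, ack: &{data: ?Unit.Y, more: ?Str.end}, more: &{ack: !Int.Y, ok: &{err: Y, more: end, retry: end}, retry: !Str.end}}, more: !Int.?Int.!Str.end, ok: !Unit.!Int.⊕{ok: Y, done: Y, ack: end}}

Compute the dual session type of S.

?Int → !Int
  μY → μY  (rec unchanged)
    !Unit → ?Unit
      ⊕{done,more,ok} → &{done,more,ok}  (⊕→&)
        [done]
          &{data,ack,more} → ⊕{data,ack,more}  (&→⊕)
            [data]
              ⊕{ok,err} → &{ok,err}  (⊕→&)
                [ok]
                  ⊕{data,done} → &{data,done}  (⊕→&)
                    [data]
                      Y ↦ Y
                    [done]
                      end ↦ end
                [err]
                  ?Int → !Int
                    Y ↦ Y
            [ack]
              &{data,more} → ⊕{data,more}  (&→⊕)
                [data]
                  ?Unit → !Unit
                    Y ↦ Y
                [more]
                  ?Str → !Str
                    end ↦ end
            [more]
              &{ack,ok,retry} → ⊕{ack,ok,retry}  (&→⊕)
                [ack]
                  !Int → ?Int
                    Y ↦ Y
                [ok]
                  &{err,more,retry} → ⊕{err,more,retry}  (&→⊕)
                    [err]
                      Y ↦ Y
                    [more]
                      end ↦ end
                    [retry]
                      end ↦ end
                [retry]
                  !Str → ?Str
                    end ↦ end
        [more]
          !Int → ?Int
            ?Int → !Int
              !Str → ?Str
                end ↦ end
        [ok]
          !Unit → ?Unit
            !Int → ?Int
              ⊕{ok,done,ack} → &{ok,done,ack}  (⊕→&)
                [ok]
                  Y ↦ Y
                [done]
                  Y ↦ Y
                [ack]
                  end ↦ end

!Int.μY.?Unit.&{done: ⊕{data: &{ok: &{data: Y, done: end}, err: !Int.Y}, ack: ⊕{data: !Unit.Y, more: !Str.end}, more: ⊕{ack: ?Int.Y, ok: ⊕{err: Y, more: end, retry: end}, retry: ?Str.end}}, more: ?Int.!Int.?Str.end, ok: ?Unit.?Int.&{ok: Y, done: Y, ack: end}}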